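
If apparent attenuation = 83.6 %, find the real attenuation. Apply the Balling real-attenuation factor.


RA = AA · 0.8192
RA = 83.6 · 0.8192

68.4851 %


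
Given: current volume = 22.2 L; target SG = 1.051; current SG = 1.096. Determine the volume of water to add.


V_water = V·((SG_curr − 1)/(SG_target − 1) − 1)
V_water = 22.2·((1.096 − 1)/(1.051 − 1) − 1)

19.5882 L


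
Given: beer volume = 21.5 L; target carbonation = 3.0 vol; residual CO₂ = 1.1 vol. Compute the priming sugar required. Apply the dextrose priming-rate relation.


sugar = (target − residual)·4.0·V
sugar = (3.0 − 1.1)·4.0·21.5

163.4000 g


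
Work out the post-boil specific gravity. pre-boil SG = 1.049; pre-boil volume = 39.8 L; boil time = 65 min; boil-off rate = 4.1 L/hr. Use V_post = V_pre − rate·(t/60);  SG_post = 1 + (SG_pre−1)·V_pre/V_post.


V_post = 39.8 − 4.1·(65/60) = 35.3583
SG_post = 1 + (1.049 − 1)·39.8/35.3583

1.0552


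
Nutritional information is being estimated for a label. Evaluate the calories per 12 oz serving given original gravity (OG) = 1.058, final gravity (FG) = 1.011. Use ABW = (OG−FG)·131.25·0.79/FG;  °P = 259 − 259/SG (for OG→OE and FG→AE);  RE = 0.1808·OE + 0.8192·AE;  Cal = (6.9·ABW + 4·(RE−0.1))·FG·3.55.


ABW = (1.058 − 1.011)·131.25·0.79/1.011 = 4.8203
OE = 259 − 259/1.058 = 14.1985 °P
AE = 259 − 259/1.011 = 2.8180 °P
RE = 0.1808·14.1985 + 0.8192·2.8180 = 4.8756 °P
Cal = (6.9·4.8203 + 4·(4.8756−0.1))·1.011·3.55

187.9312 kcal


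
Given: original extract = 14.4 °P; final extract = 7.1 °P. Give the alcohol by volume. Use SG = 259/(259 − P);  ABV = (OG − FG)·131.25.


OG = 259/(259 − 14.4) = 1.0589
FG = 259/(259 − 7.1) = 1.0282
ABV = (1.0589 − 1.0282)·131.25

4.0275 % ABV


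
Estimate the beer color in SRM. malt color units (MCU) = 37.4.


SRM = 1.4922 · MCU^0.6859
SRM = 1.4922 · 37.4^0.6859

17.8920 SRM


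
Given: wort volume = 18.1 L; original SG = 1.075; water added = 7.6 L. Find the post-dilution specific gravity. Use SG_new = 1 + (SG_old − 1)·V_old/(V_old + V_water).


pts = (1.075 − 1)·1000·18.1/(18.1 + 7.6) = 52.8210
SG_new = 1 + 52.8210/1000

1.0528


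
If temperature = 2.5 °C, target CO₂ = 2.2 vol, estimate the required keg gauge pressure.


psi = vols/(0.01821 + 0.09011·e^(−0.04·T)) − 14.695
psi = 2.2/(0.01821 + 0.09011·e^(−0.04·2.5)) − 14.695

7.3613 psi


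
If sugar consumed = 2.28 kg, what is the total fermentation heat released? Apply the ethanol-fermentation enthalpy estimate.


Q = m_sugar · 590 kJ/kg
Q = 2.28 · 590

1345.2000 kJ


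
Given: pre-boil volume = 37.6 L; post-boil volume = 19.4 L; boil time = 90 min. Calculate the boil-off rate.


rate = (V_pre − V_post) / (t_min/60)
rate = (37.6 − 19.4) / (90/60)

12.1333 L/hr


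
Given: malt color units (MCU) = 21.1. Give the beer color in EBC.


SRM = 1.4922·MCU^0.6859;  EBC = SRM·1.97
SRM = 1.4922·21.1^0.6859 = 12.0824
EBC = 12.0824·1.97

23.8023 EBC


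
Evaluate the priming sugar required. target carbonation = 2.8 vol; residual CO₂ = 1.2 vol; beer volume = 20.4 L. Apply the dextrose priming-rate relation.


sugar = (target − residual)·4.0·V
sugar = (2.8 − 1.2)·4.0·20.4

130.5600 g


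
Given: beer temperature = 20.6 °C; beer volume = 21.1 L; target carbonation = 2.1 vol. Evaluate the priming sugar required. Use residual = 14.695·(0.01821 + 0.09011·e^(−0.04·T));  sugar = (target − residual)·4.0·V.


residual = 14.695·(0.01821 + 0.09011·e^(−0.04·20.6)) = 0.8485
sugar = (2.1 − 0.8485)·4.0·21.1

105.6289 g


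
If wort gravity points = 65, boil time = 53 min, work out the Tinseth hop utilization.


U = 1.65·0.000125^(GP/1000) · (1 − e^(−0.04·t))/4.15
bigness = 1.65·0.000125^(65/1000) = 0.9200
boil_factor = (1 − e^(−0.04·53))/4.15 = 0.2120
U = 0.9200 · 0.2120

0.1951


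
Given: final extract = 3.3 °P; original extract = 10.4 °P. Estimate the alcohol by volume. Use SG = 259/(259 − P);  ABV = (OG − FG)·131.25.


OG = 259/(259 − 10.4) = 1.0418
FG = 259/(259 − 3.3) = 1.0129
ABV = (1.0418 − 1.0129)·131.25

3.7969 % ABV


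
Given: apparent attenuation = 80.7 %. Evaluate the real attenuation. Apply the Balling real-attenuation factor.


RA = AA · 0.8192
RA = 80.7 · 0.8192

66.1094 %


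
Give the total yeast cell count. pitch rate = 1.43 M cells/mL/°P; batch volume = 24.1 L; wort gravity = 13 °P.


cells (billions) = rate · V_L · °P
cells = 1.43 · 24.1 · 13

448.0190 billion cells


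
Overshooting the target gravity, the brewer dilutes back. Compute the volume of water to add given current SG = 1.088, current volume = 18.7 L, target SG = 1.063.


V_water = V·((SG_curr − 1)/(SG_target − 1) − 1)
V_water = 18.7·((1.088 − 1)/(1.063 − 1) − 1)

7.4206 L


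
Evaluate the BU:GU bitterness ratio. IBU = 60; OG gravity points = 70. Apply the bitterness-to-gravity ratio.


BU:GU = IBU / OG_points
BU:GU = 60 / 70

0.8571


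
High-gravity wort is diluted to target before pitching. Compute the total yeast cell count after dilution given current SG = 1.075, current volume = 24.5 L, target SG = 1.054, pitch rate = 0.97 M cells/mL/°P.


V_w = V·((SG_c−1)/(SG_t−1)−1);  °P = 259 − 259/SG_t;  cells = rate·(V+V_w)·°P
V_w = 24.5·((1.075−1)/(1.054−1)−1) = 9.5278
V_final = 24.5 + 9.5278 = 34.0278
°P = 259 − 259/1.054 = 13.2694
cells = 0.97·34.0278·13.2694

437.9840 billion cells


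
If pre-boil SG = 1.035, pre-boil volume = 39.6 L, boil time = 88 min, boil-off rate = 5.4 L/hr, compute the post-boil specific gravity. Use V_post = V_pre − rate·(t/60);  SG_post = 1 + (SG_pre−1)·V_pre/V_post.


V_post = 39.6 − 5.4·(88/60) = 31.6800
SG_post = 1 + (1.035 − 1)·39.6/31.6800

1.0437


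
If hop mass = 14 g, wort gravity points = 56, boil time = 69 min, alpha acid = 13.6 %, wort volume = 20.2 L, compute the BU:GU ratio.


U = 1.65·0.000125^(GP/1000)·(1−e^(−0.04t))/4.15;  IBU = (α/100)·m·U·1000/V;  BU:GU = IBU/GP
U = 1.65·0.000125^(56/1000)·(1−e^(−0.04·69))/4.15 = 0.2251
IBU = (13.6/100)·14·0.2251·1000/20.2 = 21.2218
BU:GU = 21.2218/56

0.3790


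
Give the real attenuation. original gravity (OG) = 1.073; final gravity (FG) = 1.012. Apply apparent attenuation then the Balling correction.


AA = (OG−FG)/(OG−1)·100;  RA = AA·0.8192
AA = (1.073 − 1.012)/(1.073 − 1)·100 = 83.5616
RA = 83.5616·0.8192

68.4537 %


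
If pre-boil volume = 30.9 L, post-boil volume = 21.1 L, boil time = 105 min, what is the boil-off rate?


rate = (V_pre − V_post) / (t_min/60)
rate = (30.9 − 21.1) / (105/60)

5.6000 L/hr


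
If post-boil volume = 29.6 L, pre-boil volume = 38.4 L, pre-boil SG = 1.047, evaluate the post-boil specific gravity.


SG_post = 1 + (SG_pre − 1)·V_pre/V_post
pts_pre = (1.047 − 1)·1000 = 47.0000
pts_post = 47.0000·38.4/29.6 = 60.9730
SG_post = 1 + 60.9730/1000

1.0610


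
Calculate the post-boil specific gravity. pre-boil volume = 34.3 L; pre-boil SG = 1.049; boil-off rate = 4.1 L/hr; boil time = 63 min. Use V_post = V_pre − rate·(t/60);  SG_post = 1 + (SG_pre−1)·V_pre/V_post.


V_post = 34.3 − 4.1·(63/60) = 29.9950
SG_post = 1 + (1.049 − 1)·34.3/29.9950

1.0560


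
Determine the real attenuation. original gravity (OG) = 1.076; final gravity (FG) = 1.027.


AA = (OG−FG)/(OG−1)·100;  RA = AA·0.8192
AA = (1.076 − 1.027)/(1.076 − 1)·100 = 64.4737
RA = 64.4737·0.8192

52.8168 %


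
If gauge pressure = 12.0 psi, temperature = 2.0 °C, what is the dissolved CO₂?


vols = (P + 14.695)·(0.01821 + 0.09011·e^(−0.04·T))
vols = (12.0 + 14.695)·(0.01821 + 0.09011·e^(−0.04·2.0))

2.7067 volumes


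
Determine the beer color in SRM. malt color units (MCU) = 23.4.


SRM = 1.4922 · MCU^0.6859
SRM = 1.4922 · 23.4^0.6859

12.9710 SRM


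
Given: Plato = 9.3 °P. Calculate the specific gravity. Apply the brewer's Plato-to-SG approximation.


SG = 259/(259 − P)
SG = 259/(259 − 9.3)

1.0372


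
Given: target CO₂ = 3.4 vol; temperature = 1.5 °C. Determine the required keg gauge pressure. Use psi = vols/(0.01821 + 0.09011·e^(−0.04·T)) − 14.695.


psi = 3.4/(0.01821 + 0.09011·e^(−0.04·1.5)) − 14.695

18.2915 psi


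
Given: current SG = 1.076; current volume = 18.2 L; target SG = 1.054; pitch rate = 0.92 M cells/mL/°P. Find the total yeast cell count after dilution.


V_w = V·((SG_c−1)/(SG_t−1)−1);  °P = 259 − 259/SG_t;  cells = rate·(V+V_w)·°P
V_w = 18.2·((1.076−1)/(1.054−1)−1) = 7.4148
V_final = 18.2 + 7.4148 = 25.6148
°P = 259 − 259/1.054 = 13.2694
cells = 0.92·25.6148·13.2694

312.7029 billion cells


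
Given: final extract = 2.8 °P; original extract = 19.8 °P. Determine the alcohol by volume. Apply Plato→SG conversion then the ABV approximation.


SG = 259/(259 − P);  ABV = (OG − FG)·131.25
OG = 259/(259 − 19.8) = 1.0828
FG = 259/(259 − 2.8) = 1.0109
ABV = (1.0828 − 1.0109)·131.25

9.4299 % ABV


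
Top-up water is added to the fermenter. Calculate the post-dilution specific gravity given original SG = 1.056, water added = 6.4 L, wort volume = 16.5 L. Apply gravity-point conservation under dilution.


SG_new = 1 + (SG_old − 1)·V_old/(V_old + V_water)
pts = (1.056 − 1)·1000·16.5/(16.5 + 6.4) = 40.3493
SG_new = 1 + 40.3493/1000

1.0403


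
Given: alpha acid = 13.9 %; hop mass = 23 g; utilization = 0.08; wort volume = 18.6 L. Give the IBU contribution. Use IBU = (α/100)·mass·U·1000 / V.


IBU = (13.9/100)·23·0.08·1000 / 18.6

13.7505 IBU


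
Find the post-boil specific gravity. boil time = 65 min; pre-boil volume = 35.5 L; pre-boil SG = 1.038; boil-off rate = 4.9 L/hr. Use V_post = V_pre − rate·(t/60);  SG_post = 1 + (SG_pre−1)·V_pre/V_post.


V_post = 35.5 − 4.9·(65/60) = 30.1917
SG_post = 1 + (1.038 − 1)·35.5/30.1917

1.0447


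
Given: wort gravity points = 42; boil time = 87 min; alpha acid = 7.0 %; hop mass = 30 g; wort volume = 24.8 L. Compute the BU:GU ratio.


U = 1.65·0.000125^(GP/1000)·(1−e^(−0.04t))/4.15;  IBU = (α/100)·m·U·1000/V;  BU:GU = IBU/GP
U = 1.65·0.000125^(42/1000)·(1−e^(−0.04·87))/4.15 = 0.2642
IBU = (7.0/100)·30·0.2642·1000/24.8 = 22.3709
BU:GU = 22.3709/42

0.5326


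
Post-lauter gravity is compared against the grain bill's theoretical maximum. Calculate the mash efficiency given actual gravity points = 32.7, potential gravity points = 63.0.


efficiency = actual / potential × 100
efficiency = 32.7 / 63.0 × 100

51.9048 %


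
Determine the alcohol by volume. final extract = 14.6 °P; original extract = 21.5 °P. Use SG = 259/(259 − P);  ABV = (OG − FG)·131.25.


OG = 259/(259 − 21.5) = 1.0905
FG = 259/(259 − 14.6) = 1.0597
ABV = (1.0905 − 1.0597)·131.25

4.0409 % ABV


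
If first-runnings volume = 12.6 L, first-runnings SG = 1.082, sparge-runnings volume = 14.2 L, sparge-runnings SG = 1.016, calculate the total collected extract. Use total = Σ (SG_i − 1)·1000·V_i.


first = (1.082 − 1)·1000·12.6 = 1033.2000
sparge = (1.016 − 1)·1000·14.2 = 227.2000
total = 1033.2000 + 227.2000

1260.4000 gravity·L


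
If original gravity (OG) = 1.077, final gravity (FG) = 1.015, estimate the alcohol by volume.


ABV = (OG − FG) · 131.25
ABV = (1.077 − 1.015) · 131.25

8.1375 % ABV


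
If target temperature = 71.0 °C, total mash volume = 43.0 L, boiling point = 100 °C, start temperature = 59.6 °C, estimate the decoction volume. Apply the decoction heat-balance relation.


V_dec = V_total·(T_target − T_start)/(T_boil − T_start)
V_dec = 43.0·(71.0 − 59.6)/(100 − 59.6)

12.1337 L


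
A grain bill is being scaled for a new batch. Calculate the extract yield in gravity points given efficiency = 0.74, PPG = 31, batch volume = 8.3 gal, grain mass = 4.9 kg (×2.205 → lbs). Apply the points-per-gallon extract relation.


points = lbs × PPG × eff / vol
lbs = 4.9 × 2.205 = 10.8045
points = 10.8045 × 31 × 0.74 / 8.3

29.8621 points


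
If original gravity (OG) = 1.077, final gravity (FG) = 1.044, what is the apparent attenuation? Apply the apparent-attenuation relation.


AA = (OG − FG)/(OG − 1) · 100
AA = (1.077 − 1.044)/(1.077 − 1) · 100

42.8571 %


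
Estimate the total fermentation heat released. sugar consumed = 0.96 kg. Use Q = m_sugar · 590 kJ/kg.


Q = 0.96 · 590

566.4000 kJ


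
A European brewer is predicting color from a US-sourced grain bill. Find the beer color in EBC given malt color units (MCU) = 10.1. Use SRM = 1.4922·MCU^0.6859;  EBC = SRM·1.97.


SRM = 1.4922·10.1^0.6859 = 7.2894
EBC = 7.2894·1.97

14.3601 EBC


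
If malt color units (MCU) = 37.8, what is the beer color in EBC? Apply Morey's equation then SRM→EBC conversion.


SRM = 1.4922·MCU^0.6859;  EBC = SRM·1.97
SRM = 1.4922·37.8^0.6859 = 18.0231
EBC = 18.0231·1.97

35.5054 EBC


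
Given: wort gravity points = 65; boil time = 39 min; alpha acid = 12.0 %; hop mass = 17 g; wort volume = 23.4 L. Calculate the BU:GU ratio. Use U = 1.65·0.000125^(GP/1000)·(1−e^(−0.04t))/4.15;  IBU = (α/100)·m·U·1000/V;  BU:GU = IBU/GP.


U = 1.65·0.000125^(65/1000)·(1−e^(−0.04·39))/4.15 = 0.1751
IBU = (12.0/100)·17·0.1751·1000/23.4 = 15.2652
BU:GU = 15.2652/65

0.2348


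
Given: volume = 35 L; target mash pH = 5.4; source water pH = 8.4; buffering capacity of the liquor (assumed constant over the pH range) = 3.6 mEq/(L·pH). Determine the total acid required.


acid = buffering capacity · (pH_source − pH_target) · V
acid = 3.6 · (8.4 − 5.4) · 35

378.0000 mEq


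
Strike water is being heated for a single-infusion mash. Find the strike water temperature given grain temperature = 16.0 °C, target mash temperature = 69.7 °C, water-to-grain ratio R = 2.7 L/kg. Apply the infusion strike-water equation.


T_strike = (0.41/R)·(T_mash − T_grain) + T_mash
T_strike = (0.41/2.7)·(69.7 − 16.0) + 69.7

77.8544 °C


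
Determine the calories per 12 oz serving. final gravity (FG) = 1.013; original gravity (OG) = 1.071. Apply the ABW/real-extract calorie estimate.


ABW = (OG−FG)·131.25·0.79/FG;  °P = 259 − 259/SG (for OG→OE and FG→AE);  RE = 0.1808·OE + 0.8192·AE;  Cal = (6.9·ABW + 4·(RE−0.1))·FG·3.55
ABW = (1.071 − 1.013)·131.25·0.79/1.013 = 5.9367
OE = 259 − 259/1.071 = 17.1699 °P
AE = 259 − 259/1.013 = 3.3238 °P
RE = 0.1808·17.1699 + 0.8192·3.3238 = 5.8272 °P
Cal = (6.9·5.9367 + 4·(5.8272−0.1))·1.013·3.55

229.6930 kcal


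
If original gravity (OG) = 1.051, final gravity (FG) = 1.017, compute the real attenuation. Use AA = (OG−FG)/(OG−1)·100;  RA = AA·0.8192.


AA = (1.051 − 1.017)/(1.051 − 1)·100 = 66.6667
RA = 66.6667·0.8192

54.6133 %


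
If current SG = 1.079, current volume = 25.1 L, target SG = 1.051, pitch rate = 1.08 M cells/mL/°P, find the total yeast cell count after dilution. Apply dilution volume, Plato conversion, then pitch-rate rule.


V_w = V·((SG_c−1)/(SG_t−1)−1);  °P = 259 − 259/SG_t;  cells = rate·(V+V_w)·°P
V_w = 25.1·((1.079−1)/(1.051−1)−1) = 13.7804
V_final = 25.1 + 13.7804 = 38.8804
°P = 259 − 259/1.051 = 12.5680
cells = 1.08·38.8804·12.5680

527.7419 billion cells


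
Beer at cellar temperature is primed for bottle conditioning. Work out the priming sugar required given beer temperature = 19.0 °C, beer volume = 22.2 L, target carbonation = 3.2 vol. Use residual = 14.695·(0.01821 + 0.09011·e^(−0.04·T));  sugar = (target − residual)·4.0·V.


residual = 14.695·(0.01821 + 0.09011·e^(−0.04·19.0)) = 0.8869
sugar = (3.2 − 0.8869)·4.0·22.2

205.4065 g


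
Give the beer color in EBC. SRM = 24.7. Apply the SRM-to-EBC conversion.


EBC = SRM · 1.97
EBC = 24.7 · 1.97

48.6590 EBC


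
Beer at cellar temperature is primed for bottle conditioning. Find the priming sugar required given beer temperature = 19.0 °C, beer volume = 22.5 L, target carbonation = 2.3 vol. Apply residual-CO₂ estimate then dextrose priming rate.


residual = 14.695·(0.01821 + 0.09011·e^(−0.04·T));  sugar = (target − residual)·4.0·V
residual = 14.695·(0.01821 + 0.09011·e^(−0.04·19.0)) = 0.8869
sugar = (2.3 − 0.8869)·4.0·22.5

127.1822 g


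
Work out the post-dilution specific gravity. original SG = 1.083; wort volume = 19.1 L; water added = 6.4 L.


SG_new = 1 + (SG_old − 1)·V_old/(V_old + V_water)
pts = (1.083 − 1)·1000·19.1/(19.1 + 6.4) = 62.1686
SG_new = 1 + 62.1686/1000

1.0622


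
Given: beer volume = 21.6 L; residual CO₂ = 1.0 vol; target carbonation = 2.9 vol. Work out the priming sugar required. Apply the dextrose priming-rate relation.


sugar = (target − residual)·4.0·V
sugar = (2.9 − 1.0)·4.0·21.6

164.1600 g


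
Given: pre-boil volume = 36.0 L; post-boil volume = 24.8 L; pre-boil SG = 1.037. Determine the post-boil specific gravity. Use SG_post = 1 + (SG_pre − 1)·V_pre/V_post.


pts_pre = (1.037 − 1)·1000 = 37.0000
pts_post = 37.0000·36.0/24.8 = 53.7097
SG_post = 1 + 53.7097/1000

1.0537


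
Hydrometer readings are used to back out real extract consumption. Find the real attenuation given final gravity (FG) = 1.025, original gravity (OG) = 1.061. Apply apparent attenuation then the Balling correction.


AA = (OG−FG)/(OG−1)·100;  RA = AA·0.8192
AA = (1.061 − 1.025)/(1.061 − 1)·100 = 59.0164
RA = 59.0164·0.8192

48.3462 %


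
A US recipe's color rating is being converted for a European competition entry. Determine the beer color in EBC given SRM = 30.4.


EBC = SRM · 1.97
EBC = 30.4 · 1.97

59.8880 EBC


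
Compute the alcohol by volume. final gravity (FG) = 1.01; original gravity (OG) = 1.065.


ABV = (OG − FG) · 131.25
ABV = (1.065 − 1.01) · 131.25

7.2187 % ABV


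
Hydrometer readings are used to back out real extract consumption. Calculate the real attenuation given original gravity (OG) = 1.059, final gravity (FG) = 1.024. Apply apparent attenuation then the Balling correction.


AA = (OG−FG)/(OG−1)·100;  RA = AA·0.8192
AA = (1.059 − 1.024)/(1.059 − 1)·100 = 59.3220
RA = 59.3220·0.8192

48.5966 %


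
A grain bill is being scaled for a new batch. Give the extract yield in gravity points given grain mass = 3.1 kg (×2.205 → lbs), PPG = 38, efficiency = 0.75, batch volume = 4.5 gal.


points = lbs × PPG × eff / vol
lbs = 3.1 × 2.205 = 6.8355
points = 6.8355 × 38 × 0.75 / 4.5

43.2915 points


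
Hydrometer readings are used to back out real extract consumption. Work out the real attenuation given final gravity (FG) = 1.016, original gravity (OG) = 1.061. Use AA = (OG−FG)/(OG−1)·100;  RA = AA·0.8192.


AA = (1.061 − 1.016)/(1.061 − 1)·100 = 73.7705
RA = 73.7705·0.8192

60.4328 %


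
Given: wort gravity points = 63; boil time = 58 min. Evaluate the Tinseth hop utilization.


U = 1.65·0.000125^(GP/1000) · (1 − e^(−0.04·t))/4.15
bigness = 1.65·0.000125^(63/1000) = 0.9367
boil_factor = (1 − e^(−0.04·58))/4.15 = 0.2173
U = 0.9367 · 0.2173

0.2035


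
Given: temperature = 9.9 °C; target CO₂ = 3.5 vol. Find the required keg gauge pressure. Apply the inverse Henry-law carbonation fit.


psi = vols/(0.01821 + 0.09011·e^(−0.04·T)) − 14.695
psi = 3.5/(0.01821 + 0.09011·e^(−0.04·9.9)) − 14.695

29.6905 psi


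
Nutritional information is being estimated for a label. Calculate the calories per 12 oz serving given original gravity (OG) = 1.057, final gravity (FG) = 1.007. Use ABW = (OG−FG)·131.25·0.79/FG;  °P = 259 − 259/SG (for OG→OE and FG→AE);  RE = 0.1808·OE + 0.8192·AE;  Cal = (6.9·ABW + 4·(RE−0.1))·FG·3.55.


ABW = (1.057 − 1.007)·131.25·0.79/1.007 = 5.1483
OE = 259 − 259/1.057 = 13.9669 °P
AE = 259 − 259/1.007 = 1.8004 °P
RE = 0.1808·13.9669 + 0.8192·1.8004 = 4.0001 °P
Cal = (6.9·5.1483 + 4·(4.0001−0.1))·1.007·3.55

182.7603 kcal


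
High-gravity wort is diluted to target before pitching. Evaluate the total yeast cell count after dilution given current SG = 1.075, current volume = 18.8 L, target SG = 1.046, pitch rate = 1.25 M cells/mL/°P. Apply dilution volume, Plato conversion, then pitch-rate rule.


V_w = V·((SG_c−1)/(SG_t−1)−1);  °P = 259 − 259/SG_t;  cells = rate·(V+V_w)·°P
V_w = 18.8·((1.075−1)/(1.046−1)−1) = 11.8522
V_final = 18.8 + 11.8522 = 30.6522
°P = 259 − 259/1.046 = 11.3901
cells = 1.25·30.6522·11.3901

436.4125 billion cells


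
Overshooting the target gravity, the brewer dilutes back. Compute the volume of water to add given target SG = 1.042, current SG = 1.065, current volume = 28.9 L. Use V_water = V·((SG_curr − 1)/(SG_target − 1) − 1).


V_water = 28.9·((1.065 − 1)/(1.042 − 1) − 1)

15.8262 L


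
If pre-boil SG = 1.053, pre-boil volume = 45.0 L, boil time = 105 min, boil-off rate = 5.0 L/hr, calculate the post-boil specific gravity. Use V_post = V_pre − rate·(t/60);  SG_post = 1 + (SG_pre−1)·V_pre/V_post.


V_post = 45.0 − 5.0·(105/60) = 36.2500
SG_post = 1 + (1.053 − 1)·45.0/36.2500

1.0658


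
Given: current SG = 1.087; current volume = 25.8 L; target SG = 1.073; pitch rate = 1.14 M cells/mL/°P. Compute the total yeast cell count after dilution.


V_w = V·((SG_c−1)/(SG_t−1)−1);  °P = 259 − 259/SG_t;  cells = rate·(V+V_w)·°P
V_w = 25.8·((1.087−1)/(1.073−1)−1) = 4.9479
V_final = 25.8 + 4.9479 = 30.7479
°P = 259 − 259/1.073 = 17.6207
cells = 1.14·30.7479·17.6207

617.6520 billion cells


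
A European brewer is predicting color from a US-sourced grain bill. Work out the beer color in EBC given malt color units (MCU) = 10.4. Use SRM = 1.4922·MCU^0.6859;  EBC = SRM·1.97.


SRM = 1.4922·10.4^0.6859 = 7.4372
EBC = 7.4372·1.97

14.6513 EBC


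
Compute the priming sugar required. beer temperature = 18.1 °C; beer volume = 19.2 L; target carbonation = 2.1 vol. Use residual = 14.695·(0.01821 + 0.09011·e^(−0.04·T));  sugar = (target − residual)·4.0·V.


residual = 14.695·(0.01821 + 0.09011·e^(−0.04·18.1)) = 0.9096
sugar = (2.1 − 0.9096)·4.0·19.2

91.4255 g


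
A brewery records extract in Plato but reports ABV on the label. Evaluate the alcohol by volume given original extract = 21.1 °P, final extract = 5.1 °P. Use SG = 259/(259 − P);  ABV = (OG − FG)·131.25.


OG = 259/(259 − 21.1) = 1.0887
FG = 259/(259 − 5.1) = 1.0201
ABV = (1.0887 − 1.0201)·131.25

9.0045 % ABV


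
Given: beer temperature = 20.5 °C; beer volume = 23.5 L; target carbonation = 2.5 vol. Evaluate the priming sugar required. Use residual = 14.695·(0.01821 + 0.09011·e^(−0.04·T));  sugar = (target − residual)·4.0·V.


residual = 14.695·(0.01821 + 0.09011·e^(−0.04·20.5)) = 0.8508
sugar = (2.5 − 0.8508)·4.0·23.5

155.0247 g


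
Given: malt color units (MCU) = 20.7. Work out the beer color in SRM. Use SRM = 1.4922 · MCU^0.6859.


SRM = 1.4922 · 20.7^0.6859

11.9248 SRM


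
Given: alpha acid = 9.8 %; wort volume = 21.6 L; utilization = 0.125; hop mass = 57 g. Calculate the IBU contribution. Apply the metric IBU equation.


IBU = (α/100)·mass·U·1000 / V
IBU = (9.8/100)·57·0.125·1000 / 21.6

32.3264 IBU


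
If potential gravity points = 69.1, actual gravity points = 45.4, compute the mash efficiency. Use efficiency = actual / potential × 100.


efficiency = 45.4 / 69.1 × 100

65.7019 %


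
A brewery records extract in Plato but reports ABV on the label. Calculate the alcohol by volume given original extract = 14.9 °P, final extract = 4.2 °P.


SG = 259/(259 − P);  ABV = (OG − FG)·131.25
OG = 259/(259 − 14.9) = 1.0610
FG = 259/(259 − 4.2) = 1.0165
ABV = (1.0610 − 1.0165)·131.25

5.8481 % ABV


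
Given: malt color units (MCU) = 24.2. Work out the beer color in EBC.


SRM = 1.4922·MCU^0.6859;  EBC = SRM·1.97
SRM = 1.4922·24.2^0.6859 = 13.2735
EBC = 13.2735·1.97

26.1488 EBC


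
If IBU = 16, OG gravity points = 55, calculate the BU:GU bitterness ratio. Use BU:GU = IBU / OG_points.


BU:GU = 16 / 55

0.2909


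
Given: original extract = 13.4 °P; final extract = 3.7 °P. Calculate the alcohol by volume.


SG = 259/(259 − P);  ABV = (OG − FG)·131.25
OG = 259/(259 − 13.4) = 1.0546
FG = 259/(259 − 3.7) = 1.0145
ABV = (1.0546 − 1.0145)·131.25

5.2589 % ABV


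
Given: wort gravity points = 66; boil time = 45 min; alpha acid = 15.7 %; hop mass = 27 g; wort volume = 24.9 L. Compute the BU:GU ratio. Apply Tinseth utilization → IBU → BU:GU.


U = 1.65·0.000125^(GP/1000)·(1−e^(−0.04t))/4.15;  IBU = (α/100)·m·U·1000/V;  BU:GU = IBU/GP
U = 1.65·0.000125^(66/1000)·(1−e^(−0.04·45))/4.15 = 0.1834
IBU = (15.7/100)·27·0.1834·1000/24.9 = 31.2196
BU:GU = 31.2196/66

0.4730


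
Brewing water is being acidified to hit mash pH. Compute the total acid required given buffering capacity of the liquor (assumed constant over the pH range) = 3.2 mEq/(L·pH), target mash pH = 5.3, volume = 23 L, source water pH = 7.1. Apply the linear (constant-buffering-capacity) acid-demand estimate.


acid = buffering capacity · (pH_source − pH_target) · V
acid = 3.2 · (7.1 − 5.3) · 23

132.4800 mEq


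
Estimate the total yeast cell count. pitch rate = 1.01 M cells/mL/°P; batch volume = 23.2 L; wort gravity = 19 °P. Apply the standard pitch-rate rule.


cells (billions) = rate · V_L · °P
cells = 1.01 · 23.2 · 19

445.2080 billion cells


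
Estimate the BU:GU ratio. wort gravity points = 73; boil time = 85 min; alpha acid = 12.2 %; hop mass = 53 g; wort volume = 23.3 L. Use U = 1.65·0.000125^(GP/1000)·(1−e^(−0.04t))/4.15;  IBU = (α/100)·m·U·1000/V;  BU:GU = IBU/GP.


U = 1.65·0.000125^(73/1000)·(1−e^(−0.04·85))/4.15 = 0.1994
IBU = (12.2/100)·53·0.1994·1000/23.3 = 55.3412
BU:GU = 55.3412/73

0.7581


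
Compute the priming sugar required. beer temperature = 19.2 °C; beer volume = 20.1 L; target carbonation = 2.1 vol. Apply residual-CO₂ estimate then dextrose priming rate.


residual = 14.695·(0.01821 + 0.09011·e^(−0.04·T));  sugar = (target − residual)·4.0·V
residual = 14.695·(0.01821 + 0.09011·e^(−0.04·19.2)) = 0.8819
sugar = (2.1 − 0.8819)·4.0·20.1

97.9328 g


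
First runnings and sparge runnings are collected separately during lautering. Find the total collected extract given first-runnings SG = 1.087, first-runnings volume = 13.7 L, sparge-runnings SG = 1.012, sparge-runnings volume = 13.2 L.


total = Σ (SG_i − 1)·1000·V_i
first = (1.087 − 1)·1000·13.7 = 1191.9000
sparge = (1.012 − 1)·1000·13.2 = 158.4000
total = 1191.9000 + 158.4000

1350.3000 gravity·L


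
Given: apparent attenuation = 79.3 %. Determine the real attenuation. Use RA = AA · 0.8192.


RA = 79.3 · 0.8192

64.9626 %


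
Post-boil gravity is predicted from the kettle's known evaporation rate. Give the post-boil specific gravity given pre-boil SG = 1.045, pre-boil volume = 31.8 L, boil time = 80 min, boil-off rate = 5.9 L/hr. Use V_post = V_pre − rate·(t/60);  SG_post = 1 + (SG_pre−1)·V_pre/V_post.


V_post = 31.8 − 5.9·(80/60) = 23.9333
SG_post = 1 + (1.045 − 1)·31.8/23.9333

1.0598


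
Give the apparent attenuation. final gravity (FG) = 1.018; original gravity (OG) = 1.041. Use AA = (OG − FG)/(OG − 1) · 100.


AA = (1.041 − 1.018)/(1.041 − 1) · 100

56.0976 %


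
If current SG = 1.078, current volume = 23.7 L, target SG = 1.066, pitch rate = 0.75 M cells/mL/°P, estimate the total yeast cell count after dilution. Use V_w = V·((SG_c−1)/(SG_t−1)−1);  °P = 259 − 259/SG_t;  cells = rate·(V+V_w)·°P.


V_w = 23.7·((1.078−1)/(1.066−1)−1) = 4.3091
V_final = 23.7 + 4.3091 = 28.0091
°P = 259 − 259/1.066 = 16.0356
cells = 0.75·28.0091·16.0356

336.8579 billion cells


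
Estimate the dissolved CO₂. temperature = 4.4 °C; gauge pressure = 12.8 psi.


vols = (P + 14.695)·(0.01821 + 0.09011·e^(−0.04·T))
vols = (12.8 + 14.695)·(0.01821 + 0.09011·e^(−0.04·4.4))

2.5784 volumes


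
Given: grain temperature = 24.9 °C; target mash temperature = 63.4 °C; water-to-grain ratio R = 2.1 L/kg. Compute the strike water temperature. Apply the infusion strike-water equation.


T_strike = (0.41/R)·(T_mash − T_grain) + T_mash
T_strike = (0.41/2.1)·(63.4 − 24.9) + 63.4

70.9167 °C


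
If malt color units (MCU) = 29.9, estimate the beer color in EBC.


SRM = 1.4922·MCU^0.6859;  EBC = SRM·1.97
SRM = 1.4922·29.9^0.6859 = 15.3458
EBC = 15.3458·1.97

30.2313 EBC


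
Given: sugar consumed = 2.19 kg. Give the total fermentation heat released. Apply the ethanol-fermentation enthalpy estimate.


Q = m_sugar · 590 kJ/kg
Q = 2.19 · 590

1292.1000 kJ


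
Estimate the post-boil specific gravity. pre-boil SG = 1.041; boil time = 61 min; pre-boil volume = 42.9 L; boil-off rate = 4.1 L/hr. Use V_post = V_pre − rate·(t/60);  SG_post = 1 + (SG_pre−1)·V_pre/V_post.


V_post = 42.9 − 4.1·(61/60) = 38.7317
SG_post = 1 + (1.041 − 1)·42.9/38.7317

1.0454


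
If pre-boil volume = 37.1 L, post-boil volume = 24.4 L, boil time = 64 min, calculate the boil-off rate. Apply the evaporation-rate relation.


rate = (V_pre − V_post) / (t_min/60)
rate = (37.1 − 24.4) / (64/60)

11.9063 L/hr


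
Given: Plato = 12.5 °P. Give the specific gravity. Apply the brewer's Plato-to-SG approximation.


SG = 259/(259 − P)
SG = 259/(259 − 12.5)

1.0507


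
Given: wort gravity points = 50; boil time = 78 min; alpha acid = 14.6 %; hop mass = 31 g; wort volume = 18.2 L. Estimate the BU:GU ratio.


U = 1.65·0.000125^(GP/1000)·(1−e^(−0.04t))/4.15;  IBU = (α/100)·m·U·1000/V;  BU:GU = IBU/GP
U = 1.65·0.000125^(50/1000)·(1−e^(−0.04·78))/4.15 = 0.2425
IBU = (14.6/100)·31·0.2425·1000/18.2 = 60.2991
BU:GU = 60.2991/50

1.2060


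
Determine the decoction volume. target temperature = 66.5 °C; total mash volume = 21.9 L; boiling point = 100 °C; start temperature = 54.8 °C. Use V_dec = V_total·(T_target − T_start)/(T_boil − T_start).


V_dec = 21.9·(66.5 − 54.8)/(100 − 54.8)

5.6688 L


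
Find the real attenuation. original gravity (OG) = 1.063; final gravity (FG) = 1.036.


AA = (OG−FG)/(OG−1)·100;  RA = AA·0.8192
AA = (1.063 − 1.036)/(1.063 − 1)·100 = 42.8571
RA = 42.8571·0.8192

35.1086 %


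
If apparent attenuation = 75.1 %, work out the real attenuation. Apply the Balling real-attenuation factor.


RA = AA · 0.8192
RA = 75.1 · 0.8192

61.5219 %


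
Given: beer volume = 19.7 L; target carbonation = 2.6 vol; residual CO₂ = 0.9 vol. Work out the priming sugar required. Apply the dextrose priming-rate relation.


sugar = (target − residual)·4.0·V
sugar = (2.6 − 0.9)·4.0·19.7

133.9600 g


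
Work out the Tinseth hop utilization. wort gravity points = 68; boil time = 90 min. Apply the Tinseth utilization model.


U = 1.65·0.000125^(GP/1000) · (1 − e^(−0.04·t))/4.15
bigness = 1.65·0.000125^(68/1000) = 0.8955
boil_factor = (1 − e^(−0.04·90))/4.15 = 0.2344
U = 0.8955 · 0.2344

0.2099


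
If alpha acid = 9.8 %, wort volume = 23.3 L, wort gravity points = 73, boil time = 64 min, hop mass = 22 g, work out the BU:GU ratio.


U = 1.65·0.000125^(GP/1000)·(1−e^(−0.04t))/4.15;  IBU = (α/100)·m·U·1000/V;  BU:GU = IBU/GP
U = 1.65·0.000125^(73/1000)·(1−e^(−0.04·64))/4.15 = 0.1904
IBU = (9.8/100)·22·0.1904·1000/23.3 = 17.6141
BU:GU = 17.6141/73

0.2413


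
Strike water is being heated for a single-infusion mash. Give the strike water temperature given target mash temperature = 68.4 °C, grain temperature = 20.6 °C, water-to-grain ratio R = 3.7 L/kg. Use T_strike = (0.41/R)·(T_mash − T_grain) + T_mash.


T_strike = (0.41/3.7)·(68.4 − 20.6) + 68.4

73.6968 °C


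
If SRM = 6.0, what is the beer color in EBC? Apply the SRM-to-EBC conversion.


EBC = SRM · 1.97
EBC = 6.0 · 1.97

11.8200 EBC


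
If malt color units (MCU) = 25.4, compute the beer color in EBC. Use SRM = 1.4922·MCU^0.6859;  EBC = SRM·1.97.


SRM = 1.4922·25.4^0.6859 = 13.7215
EBC = 13.7215·1.97

27.0314 EBC


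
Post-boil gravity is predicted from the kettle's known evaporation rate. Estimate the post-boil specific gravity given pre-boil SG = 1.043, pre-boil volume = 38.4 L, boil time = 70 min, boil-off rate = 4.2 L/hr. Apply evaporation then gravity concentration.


V_post = V_pre − rate·(t/60);  SG_post = 1 + (SG_pre−1)·V_pre/V_post
V_post = 38.4 − 4.2·(70/60) = 33.5000
SG_post = 1 + (1.043 − 1)·38.4/33.5000

1.0493


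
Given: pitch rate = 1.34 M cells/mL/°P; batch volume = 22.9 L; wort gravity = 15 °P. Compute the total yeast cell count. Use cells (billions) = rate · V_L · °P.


cells = 1.34 · 22.9 · 15

460.2900 billion cells


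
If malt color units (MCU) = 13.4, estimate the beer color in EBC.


SRM = 1.4922·MCU^0.6859;  EBC = SRM·1.97
SRM = 1.4922·13.4^0.6859 = 8.8493
EBC = 8.8493·1.97

17.4331 EBC


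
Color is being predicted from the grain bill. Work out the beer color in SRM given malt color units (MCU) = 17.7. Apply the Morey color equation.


SRM = 1.4922 · MCU^0.6859
SRM = 1.4922 · 17.7^0.6859

10.7106 SRM


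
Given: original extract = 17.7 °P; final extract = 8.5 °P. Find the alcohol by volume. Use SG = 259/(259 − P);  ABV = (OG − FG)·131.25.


OG = 259/(259 − 17.7) = 1.0734
FG = 259/(259 − 8.5) = 1.0339
ABV = (1.0734 − 1.0339)·131.25

5.1739 % ABV


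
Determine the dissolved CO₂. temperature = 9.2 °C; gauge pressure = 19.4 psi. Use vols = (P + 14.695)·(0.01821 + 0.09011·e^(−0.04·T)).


vols = (19.4 + 14.695)·(0.01821 + 0.09011·e^(−0.04·9.2))

2.7473 volumes


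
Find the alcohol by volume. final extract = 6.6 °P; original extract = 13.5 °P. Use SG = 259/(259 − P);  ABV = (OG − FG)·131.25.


OG = 259/(259 − 13.5) = 1.0550
FG = 259/(259 − 6.6) = 1.0261
ABV = (1.0550 − 1.0261)·131.25

3.7854 % ABV


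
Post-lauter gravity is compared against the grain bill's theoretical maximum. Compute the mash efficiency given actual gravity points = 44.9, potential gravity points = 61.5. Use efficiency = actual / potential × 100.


efficiency = 44.9 / 61.5 × 100

73.0081 %


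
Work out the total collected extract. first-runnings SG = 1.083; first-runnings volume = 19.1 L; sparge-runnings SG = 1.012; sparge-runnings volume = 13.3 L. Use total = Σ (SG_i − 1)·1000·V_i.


first = (1.083 − 1)·1000·19.1 = 1585.3000
sparge = (1.012 − 1)·1000·13.3 = 159.6000
total = 1585.3000 + 159.6000

1744.9000 gravity·L


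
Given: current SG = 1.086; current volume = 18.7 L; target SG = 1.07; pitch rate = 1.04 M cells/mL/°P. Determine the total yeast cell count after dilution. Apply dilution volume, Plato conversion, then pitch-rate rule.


V_w = V·((SG_c−1)/(SG_t−1)−1);  °P = 259 − 259/SG_t;  cells = rate·(V+V_w)·°P
V_w = 18.7·((1.086−1)/(1.07−1)−1) = 4.2743
V_final = 18.7 + 4.2743 = 22.9743
°P = 259 − 259/1.07 = 16.9439
cells = 1.04·22.9743·16.9439

404.8456 billion cells


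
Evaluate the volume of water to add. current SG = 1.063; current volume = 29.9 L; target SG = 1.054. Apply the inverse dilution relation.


V_water = V·((SG_curr − 1)/(SG_target − 1) − 1)
V_water = 29.9·((1.063 − 1)/(1.054 − 1) − 1)

4.9833 L


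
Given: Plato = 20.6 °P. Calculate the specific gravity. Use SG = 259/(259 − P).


SG = 259/(259 − 20.6)

1.0864


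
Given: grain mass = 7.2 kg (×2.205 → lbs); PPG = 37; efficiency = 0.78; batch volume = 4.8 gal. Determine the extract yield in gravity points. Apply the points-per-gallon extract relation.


points = lbs × PPG × eff / vol
lbs = 7.2 × 2.205 = 15.8760
points = 15.8760 × 37 × 0.78 / 4.8

95.4545 points


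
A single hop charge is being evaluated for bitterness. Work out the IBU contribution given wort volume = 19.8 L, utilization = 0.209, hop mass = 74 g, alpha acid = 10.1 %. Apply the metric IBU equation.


IBU = (α/100)·mass·U·1000 / V
IBU = (10.1/100)·74·0.209·1000 / 19.8

78.8922 IBU


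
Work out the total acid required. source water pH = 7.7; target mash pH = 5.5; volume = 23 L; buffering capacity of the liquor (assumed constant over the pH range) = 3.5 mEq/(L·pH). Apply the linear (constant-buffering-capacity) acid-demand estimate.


acid = buffering capacity · (pH_source − pH_target) · V
acid = 3.5 · (7.7 − 5.5) · 23

177.1000 mEq


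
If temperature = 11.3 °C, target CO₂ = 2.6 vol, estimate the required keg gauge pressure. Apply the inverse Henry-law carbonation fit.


psi = vols/(0.01821 + 0.09011·e^(−0.04·T)) − 14.695
psi = 2.6/(0.01821 + 0.09011·e^(−0.04·11.3)) − 14.695

19.7184 psi


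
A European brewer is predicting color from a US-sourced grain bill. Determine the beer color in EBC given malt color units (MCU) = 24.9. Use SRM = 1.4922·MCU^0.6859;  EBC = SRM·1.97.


SRM = 1.4922·24.9^0.6859 = 13.5357
EBC = 13.5357·1.97

26.6653 EBC


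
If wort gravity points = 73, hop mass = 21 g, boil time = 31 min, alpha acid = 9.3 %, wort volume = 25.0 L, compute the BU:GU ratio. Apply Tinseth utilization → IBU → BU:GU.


U = 1.65·0.000125^(GP/1000)·(1−e^(−0.04t))/4.15;  IBU = (α/100)·m·U·1000/V;  BU:GU = IBU/GP
U = 1.65·0.000125^(73/1000)·(1−e^(−0.04·31))/4.15 = 0.1466
IBU = (9.3/100)·21·0.1466·1000/25.0 = 11.4527
BU:GU = 11.4527/73

0.1569


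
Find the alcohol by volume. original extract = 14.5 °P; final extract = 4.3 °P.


SG = 259/(259 − P);  ABV = (OG − FG)·131.25
OG = 259/(259 − 14.5) = 1.0593
FG = 259/(259 − 4.3) = 1.0169
ABV = (1.0593 − 1.0169)·131.25

5.5679 % ABV


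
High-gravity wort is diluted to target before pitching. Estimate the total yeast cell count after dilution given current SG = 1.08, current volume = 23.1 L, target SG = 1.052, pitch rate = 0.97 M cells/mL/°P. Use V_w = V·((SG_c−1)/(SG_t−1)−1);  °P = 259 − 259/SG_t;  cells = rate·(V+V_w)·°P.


V_w = 23.1·((1.08−1)/(1.052−1)−1) = 12.4385
V_final = 23.1 + 12.4385 = 35.5385
°P = 259 − 259/1.052 = 12.8023
cells = 0.97·35.5385·12.8023

441.3242 billion cells


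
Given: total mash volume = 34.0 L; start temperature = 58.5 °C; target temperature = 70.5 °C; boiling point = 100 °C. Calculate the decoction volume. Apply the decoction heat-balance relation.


V_dec = V_total·(T_target − T_start)/(T_boil − T_start)
V_dec = 34.0·(70.5 − 58.5)/(100 − 58.5)

9.8313 L


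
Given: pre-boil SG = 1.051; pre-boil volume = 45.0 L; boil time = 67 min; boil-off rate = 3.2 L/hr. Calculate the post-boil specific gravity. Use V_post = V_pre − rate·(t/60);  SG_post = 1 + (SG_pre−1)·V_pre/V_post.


V_post = 45.0 − 3.2·(67/60) = 41.4267
SG_post = 1 + (1.051 − 1)·45.0/41.4267

1.0554


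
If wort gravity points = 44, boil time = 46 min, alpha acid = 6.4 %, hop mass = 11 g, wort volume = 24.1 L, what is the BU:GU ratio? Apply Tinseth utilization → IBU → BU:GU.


U = 1.65·0.000125^(GP/1000)·(1−e^(−0.04t))/4.15;  IBU = (α/100)·m·U·1000/V;  BU:GU = IBU/GP
U = 1.65·0.000125^(44/1000)·(1−e^(−0.04·46))/4.15 = 0.2252
IBU = (6.4/100)·11·0.2252·1000/24.1 = 6.5788
BU:GU = 6.5788/44

0.1495


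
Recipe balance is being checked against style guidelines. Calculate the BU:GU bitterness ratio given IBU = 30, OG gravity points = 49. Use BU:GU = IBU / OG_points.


BU:GU = 30 / 49

0.6122


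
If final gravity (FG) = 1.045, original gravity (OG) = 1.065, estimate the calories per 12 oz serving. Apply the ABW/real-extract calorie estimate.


ABW = (OG−FG)·131.25·0.79/FG;  °P = 259 − 259/SG (for OG→OE and FG→AE);  RE = 0.1808·OE + 0.8192·AE;  Cal = (6.9·ABW + 4·(RE−0.1))·FG·3.55
ABW = (1.065 − 1.045)·131.25·0.79/1.045 = 1.9844
OE = 259 − 259/1.065 = 15.8075 °P
AE = 259 − 259/1.045 = 11.1531 °P
RE = 0.1808·15.8075 + 0.8192·11.1531 = 11.9946 °P
Cal = (6.9·1.9844 + 4·(11.9946−0.1))·1.045·3.55

227.3009 kcal
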